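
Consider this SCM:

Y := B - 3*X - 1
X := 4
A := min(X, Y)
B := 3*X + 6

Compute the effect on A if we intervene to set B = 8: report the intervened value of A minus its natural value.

Under do(B=8), the mechanism B := 3*X + 6 is discarded; B is fixed at 8.
Y = B - 3*X - 1  [with B=8, X=4]  = -5
A = min(X, Y)  [with X=4, Y=-5]  = -5
Without intervention: B = 3*X + 6  [with X=4]  = 18; Y = B - 3*X - 1  [with B=18, X=4]  = 5; A = min(X, Y)  [with X=4, Y=5]  = 4.
Change = -5 − 4 = -9.

-9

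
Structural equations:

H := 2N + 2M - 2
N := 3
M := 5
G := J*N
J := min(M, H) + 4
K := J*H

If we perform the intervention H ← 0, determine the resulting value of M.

5

Under do(H=0), the mechanism H := 2N + 2M - 2 is discarded; H is fixed at 0.
Since M is not a descendant of the intervened variable, it is unaffected.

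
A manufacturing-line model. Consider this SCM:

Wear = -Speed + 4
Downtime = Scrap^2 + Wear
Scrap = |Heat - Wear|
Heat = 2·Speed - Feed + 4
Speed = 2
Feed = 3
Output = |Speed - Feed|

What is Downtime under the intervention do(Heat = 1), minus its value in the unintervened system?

The intervention breaks the incoming arrows to Heat: Heat = 2·Speed - Feed + 4 no longer applies, and Heat = 1.
Wear = -Speed + 4  [with Speed=2]  = 2
Scrap = |Heat - Wear|  [with Heat=1, Wear=2]  = 1
Downtime = Scrap^2 + Wear  [with Scrap=1, Wear=2]  = 3
Without intervention: Heat = 2·Speed - Feed + 4  [with Speed=2, Feed=3]  = 5; Wear = -Speed + 4  [with Speed=2]  = 2; Scrap = |Heat - Wear|  [with Heat=5, Wear=2]  = 3; Downtime = Scrap^2 + Wear  [with Scrap=3, Wear=2]  = 11.
Change = 3 − 11 = -8.

-8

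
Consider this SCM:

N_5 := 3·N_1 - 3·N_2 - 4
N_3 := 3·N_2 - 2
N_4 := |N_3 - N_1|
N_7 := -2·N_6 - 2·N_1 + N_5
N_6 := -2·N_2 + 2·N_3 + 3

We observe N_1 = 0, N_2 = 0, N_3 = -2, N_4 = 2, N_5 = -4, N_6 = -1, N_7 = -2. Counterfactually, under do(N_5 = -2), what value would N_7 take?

Under do(N_5=-2), the mechanism N_5 := 3·N_1 - 3·N_2 - 4 is discarded; N_5 is fixed at -2.
N_3 = 3·N_2 - 2  [with N_2=0]  = -2
N_6 = -2·N_2 + 2·N_3 + 3  [with N_2=0, N_3=-2]  = -1
N_7 = -2·N_6 - 2·N_1 + N_5  [with N_6=-1, N_1=0, N_5=-2]  = 0

0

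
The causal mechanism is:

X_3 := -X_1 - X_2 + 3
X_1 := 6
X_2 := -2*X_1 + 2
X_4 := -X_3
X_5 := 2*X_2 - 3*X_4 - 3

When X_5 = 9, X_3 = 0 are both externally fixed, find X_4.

Under do(X_5 = 9, X_3 = 0), each intervened variable's structural equation is replaced by its fixed value.
X_4 = -X_3  [with X_3=0]  = 0

0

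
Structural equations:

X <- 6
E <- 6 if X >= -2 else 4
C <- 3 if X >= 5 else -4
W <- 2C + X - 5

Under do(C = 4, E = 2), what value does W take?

The joint intervention fixes C = 4, E = 2, removing each variable's own equation.
W = 2C + X - 5  [with C=4, X=6]  = 9

9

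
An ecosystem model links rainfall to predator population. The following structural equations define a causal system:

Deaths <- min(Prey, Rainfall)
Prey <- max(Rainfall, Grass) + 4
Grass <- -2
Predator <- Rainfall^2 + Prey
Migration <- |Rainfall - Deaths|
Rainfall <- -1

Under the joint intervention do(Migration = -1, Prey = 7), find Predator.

Under do(Migration = -1, Prey = 7), each intervened variable's structural equation is replaced by its fixed value.
Predator = Rainfall^2 + Prey  [with Rainfall=-1, Prey=7]  = 8

8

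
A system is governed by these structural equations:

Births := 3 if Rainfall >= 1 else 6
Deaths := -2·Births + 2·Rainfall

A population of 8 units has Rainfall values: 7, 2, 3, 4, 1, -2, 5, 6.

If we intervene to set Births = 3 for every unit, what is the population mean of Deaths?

0.5

Every unit gets Births=3 under the intervention. Deaths values become 8, -2, 0, 2, -4, -10, 4, 6; E[Deaths|do(Births=3)] = 0.5.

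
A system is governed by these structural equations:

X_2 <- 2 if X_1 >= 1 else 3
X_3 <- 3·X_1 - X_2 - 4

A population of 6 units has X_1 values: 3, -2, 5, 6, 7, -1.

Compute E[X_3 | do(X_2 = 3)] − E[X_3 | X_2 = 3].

Every unit gets X_2=3 under the intervention. X_3 values become 2, -13, 8, 11, 14, -10; E[X_3|do(X_2=3)] = 2.
Conditioning on X_2=3 selects the 2 unit(s) with X_1 ∈ {-2, -1}. Their X_3 values: -13, -10. Mean = -11.5.
Difference = 2 − (-11.5) = 13.5.

13.5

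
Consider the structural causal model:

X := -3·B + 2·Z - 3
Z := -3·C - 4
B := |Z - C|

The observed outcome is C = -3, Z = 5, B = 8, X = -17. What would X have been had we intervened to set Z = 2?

Under do(Z=2), the mechanism Z := -3·C - 4 is discarded; Z is fixed at 2.
B = |Z - C|  [with Z=2, C=-3]  = 5
X = -3·B + 2·Z - 3  [with B=5, Z=2]  = -14

-14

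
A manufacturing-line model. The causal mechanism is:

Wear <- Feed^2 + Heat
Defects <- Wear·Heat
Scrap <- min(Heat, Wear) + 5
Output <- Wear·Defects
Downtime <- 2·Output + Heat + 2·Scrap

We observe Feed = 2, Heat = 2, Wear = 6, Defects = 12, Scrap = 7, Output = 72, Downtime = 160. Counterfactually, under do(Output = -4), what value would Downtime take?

8

Intervening sets Output = -4 and removes its equation (Output <- Wear·Defects).
Wear = Feed^2 + Heat  [with Feed=2, Heat=2]  = 6
Scrap = min(Heat, Wear) + 5  [with Heat=2, Wear=6]  = 7
Downtime = 2·Output + Heat + 2·Scrap  [with Output=-4, Heat=2, Scrap=7]  = 8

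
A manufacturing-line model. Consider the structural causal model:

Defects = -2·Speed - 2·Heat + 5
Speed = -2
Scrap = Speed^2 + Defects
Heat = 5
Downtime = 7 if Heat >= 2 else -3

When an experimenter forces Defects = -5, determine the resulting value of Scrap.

-1

The intervention breaks the incoming arrows to Defects: Defects = -2·Speed - 2·Heat + 5 no longer applies, and Defects = -5.
Scrap = Speed^2 + Defects  [with Speed=-2, Defects=-5]  = -1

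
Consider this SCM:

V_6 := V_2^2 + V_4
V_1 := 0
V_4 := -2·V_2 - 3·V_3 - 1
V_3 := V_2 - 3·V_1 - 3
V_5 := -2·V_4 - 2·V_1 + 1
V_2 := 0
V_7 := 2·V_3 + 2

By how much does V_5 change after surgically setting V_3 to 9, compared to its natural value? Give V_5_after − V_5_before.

72

do(V_3=9) replaces the equation V_3 := V_2 - 3·V_1 - 3 with the constant V_3 = 9.
V_4 = -2·V_2 - 3·V_3 - 1  [with V_2=0, V_3=9]  = -28
V_5 = -2·V_4 - 2·V_1 + 1  [with V_4=-28, V_1=0]  = 57
Without intervention: V_3 = V_2 - 3·V_1 - 3  [with V_2=0, V_1=0]  = -3; V_4 = -2·V_2 - 3·V_3 - 1  [with V_2=0, V_3=-3]  = 8; V_5 = -2·V_4 - 2·V_1 + 1  [with V_4=8, V_1=0]  = -15.
Change = 57 − (-15) = 72.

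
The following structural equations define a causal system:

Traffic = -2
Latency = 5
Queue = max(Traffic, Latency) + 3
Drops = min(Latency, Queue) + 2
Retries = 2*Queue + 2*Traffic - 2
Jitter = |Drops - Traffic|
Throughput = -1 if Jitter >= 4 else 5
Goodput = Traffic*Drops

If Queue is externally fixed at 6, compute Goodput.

-14

The intervention breaks the incoming arrows to Queue: Queue = max(Traffic, Latency) + 3 no longer applies, and Queue = 6.
Drops = min(Latency, Queue) + 2  [with Latency=5, Queue=6]  = 7
Goodput = Traffic*Drops  [with Traffic=-2, Drops=7]  = -14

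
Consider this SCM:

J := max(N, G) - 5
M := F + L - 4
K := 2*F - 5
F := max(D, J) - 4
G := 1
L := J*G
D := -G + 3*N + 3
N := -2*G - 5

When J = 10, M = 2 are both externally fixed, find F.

6

Setting J = 10, M = 2 by intervention discards those variables' equations.
N = -2*G - 5  [with G=1]  = -7
D = -G + 3*N + 3  [with G=1, N=-7]  = -19
F = max(D, J) - 4  [with D=-19, J=10]  = 6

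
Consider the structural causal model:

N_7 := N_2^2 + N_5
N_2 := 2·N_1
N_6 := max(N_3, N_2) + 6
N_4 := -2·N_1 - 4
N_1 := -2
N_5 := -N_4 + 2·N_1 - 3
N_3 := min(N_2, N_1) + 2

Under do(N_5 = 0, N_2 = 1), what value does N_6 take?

7

The joint intervention fixes N_5 = 0, N_2 = 1, removing each variable's own equation.
N_3 = min(N_2, N_1) + 2  [with N_2=1, N_1=-2]  = 0
N_6 = max(N_3, N_2) + 6  [with N_3=0, N_2=1]  = 7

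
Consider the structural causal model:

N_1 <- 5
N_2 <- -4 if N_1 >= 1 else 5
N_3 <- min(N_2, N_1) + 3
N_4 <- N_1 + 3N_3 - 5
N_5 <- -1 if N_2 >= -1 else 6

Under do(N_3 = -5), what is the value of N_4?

-15

The intervention breaks the incoming arrows to N_3: N_3 <- min(N_2, N_1) + 3 no longer applies, and N_3 = -5.
N_4 = N_1 + 3N_3 - 5  [with N_1=5, N_3=-5]  = -15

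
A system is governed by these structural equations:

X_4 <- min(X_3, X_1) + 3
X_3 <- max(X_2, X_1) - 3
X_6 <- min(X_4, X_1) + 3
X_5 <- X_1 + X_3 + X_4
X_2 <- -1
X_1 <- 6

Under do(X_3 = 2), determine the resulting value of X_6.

The intervention breaks the incoming arrows to X_3: X_3 <- max(X_2, X_1) - 3 no longer applies, and X_3 = 2.
X_4 = min(X_3, X_1) + 3  [with X_3=2, X_1=6]  = 5
X_6 = min(X_4, X_1) + 3  [with X_4=5, X_1=6]  = 8

8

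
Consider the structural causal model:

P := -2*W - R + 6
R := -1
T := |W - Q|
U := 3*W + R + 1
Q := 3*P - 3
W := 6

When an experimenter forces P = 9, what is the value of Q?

do(P=9) replaces the equation P := -2*W - R + 6 with the constant P = 9.
Q = 3*P - 3  [with P=9]  = 24

24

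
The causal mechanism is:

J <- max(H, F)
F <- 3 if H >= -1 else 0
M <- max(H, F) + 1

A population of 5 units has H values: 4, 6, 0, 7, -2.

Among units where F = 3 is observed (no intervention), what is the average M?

6

Observing F=3 restricts to units where F's equation naturally yields 3: H ∈ {4, 6, 0, 7}. In that subpopulation M = 5, 7, 4, 8, mean 6.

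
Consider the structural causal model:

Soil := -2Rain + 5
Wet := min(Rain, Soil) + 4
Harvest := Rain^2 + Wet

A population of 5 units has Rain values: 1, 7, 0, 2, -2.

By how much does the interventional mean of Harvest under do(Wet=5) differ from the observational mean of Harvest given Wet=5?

9.1

The intervention sets Wet=5 in all 5 units regardless of Rain. Recomputing Harvest per unit gives 6, 54, 5, 9, 9; average 16.6.
E[Harvest|Wet=5] averages over only the 2 units with Wet=5 (Rain = 1, 2): Harvest = 6, 9, mean 7.5.
Difference = 16.6 − 7.5 = 9.1.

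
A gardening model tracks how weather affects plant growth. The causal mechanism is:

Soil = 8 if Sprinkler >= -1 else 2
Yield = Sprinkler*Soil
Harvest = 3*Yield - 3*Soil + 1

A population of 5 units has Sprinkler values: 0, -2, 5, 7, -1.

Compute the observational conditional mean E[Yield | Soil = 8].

Observing Soil=8 restricts to units where Soil's equation naturally yields 8: Sprinkler ∈ {0, 5, 7, -1}. In that subpopulation Yield = 0, 40, 56, -8, mean 22.

22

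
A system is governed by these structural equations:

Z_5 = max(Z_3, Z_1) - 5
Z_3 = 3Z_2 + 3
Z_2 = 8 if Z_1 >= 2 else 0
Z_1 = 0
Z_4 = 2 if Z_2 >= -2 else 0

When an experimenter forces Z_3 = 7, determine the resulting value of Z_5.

do(Z_3=7) replaces the equation Z_3 = 3Z_2 + 3 with the constant Z_3 = 7.
Z_5 = max(Z_3, Z_1) - 5  [with Z_3=7, Z_1=0]  = 2

2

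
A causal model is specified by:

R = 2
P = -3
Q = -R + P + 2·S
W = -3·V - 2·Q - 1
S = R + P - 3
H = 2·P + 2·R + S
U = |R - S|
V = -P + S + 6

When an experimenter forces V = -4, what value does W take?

Intervening sets V = -4 and removes its equation (V = -P + S + 6).
S = R + P - 3  [with R=2, P=-3]  = -4
Q = -R + P + 2·S  [with R=2, P=-3, S=-4]  = -13
W = -3·V - 2·Q - 1  [with V=-4, Q=-13]  = 37

37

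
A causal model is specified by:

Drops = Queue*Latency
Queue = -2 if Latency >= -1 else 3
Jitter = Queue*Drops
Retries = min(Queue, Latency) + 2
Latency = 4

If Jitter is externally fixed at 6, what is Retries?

0

The intervention breaks the incoming arrows to Jitter: Jitter = Queue*Drops no longer applies, and Jitter = 6.
Since Retries is not a descendant of the intervened variable, it is unaffected.
Queue = -2 if Latency >= -1 else 3  [with Latency=4]  = -2
Retries = min(Queue, Latency) + 2  [with Queue=-2, Latency=4]  = 0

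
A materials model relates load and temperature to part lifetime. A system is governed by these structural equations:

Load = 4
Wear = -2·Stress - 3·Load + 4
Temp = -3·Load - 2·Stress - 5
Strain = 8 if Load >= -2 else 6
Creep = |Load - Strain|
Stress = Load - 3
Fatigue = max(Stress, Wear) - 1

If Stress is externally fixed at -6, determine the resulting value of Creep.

4

do(Stress=-6) replaces the equation Stress = Load - 3 with the constant Stress = -6.
Since Creep is not a descendant of the intervened variable, it is unaffected.
Strain = 8 if Load >= -2 else 6  [with Load=4]  = 8
Creep = |Load - Strain|  [with Load=4, Strain=8]  = 4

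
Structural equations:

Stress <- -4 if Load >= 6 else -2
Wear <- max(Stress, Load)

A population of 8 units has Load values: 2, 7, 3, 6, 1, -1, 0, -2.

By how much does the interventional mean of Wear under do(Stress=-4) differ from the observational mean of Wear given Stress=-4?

-4.5

Every unit gets Stress=-4 under the intervention. Wear values become 2, 7, 3, 6, 1, -1, 0, -2; E[Wear|do(Stress=-4)] = 2.
Conditioning on Stress=-4 selects the 2 unit(s) with Load ∈ {7, 6}. Their Wear values: 7, 6. Mean = 6.5.
Difference = 2 − 6.5 = -4.5.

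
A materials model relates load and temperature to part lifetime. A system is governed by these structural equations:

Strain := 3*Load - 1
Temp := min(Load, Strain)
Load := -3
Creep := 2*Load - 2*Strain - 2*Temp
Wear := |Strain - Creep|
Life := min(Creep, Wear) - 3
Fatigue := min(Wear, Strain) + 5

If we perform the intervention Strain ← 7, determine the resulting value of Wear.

do(Strain=7) replaces the equation Strain := 3*Load - 1 with the constant Strain = 7.
Temp = min(Load, Strain)  [with Load=-3, Strain=7]  = -3
Creep = 2*Load - 2*Strain - 2*Temp  [with Load=-3, Strain=7, Temp=-3]  = -14
Wear = |Strain - Creep|  [with Strain=7, Creep=-14]  = 21

21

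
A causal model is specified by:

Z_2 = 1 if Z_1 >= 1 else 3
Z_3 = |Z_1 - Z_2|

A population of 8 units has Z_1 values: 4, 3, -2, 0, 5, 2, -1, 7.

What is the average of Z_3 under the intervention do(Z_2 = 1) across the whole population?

2.75

Under do(Z_2=1), Z_2's equation is replaced by Z_2=1 for every unit. Per-unit Z_3: 3, 2, 3, 1, 4, 1, 2, 6. Mean = 2.75.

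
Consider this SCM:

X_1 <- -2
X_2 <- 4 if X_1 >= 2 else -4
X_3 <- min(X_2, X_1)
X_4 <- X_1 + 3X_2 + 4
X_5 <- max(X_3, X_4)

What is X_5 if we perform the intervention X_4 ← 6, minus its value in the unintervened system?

Intervening sets X_4 = 6 and removes its equation (X_4 <- X_1 + 3X_2 + 4).
X_2 = 4 if X_1 >= 2 else -4  [with X_1=-2]  = -4
X_3 = min(X_2, X_1)  [with X_2=-4, X_1=-2]  = -4
X_5 = max(X_3, X_4)  [with X_3=-4, X_4=6]  = 6
Without intervention: X_2 = 4 if X_1 >= 2 else -4  [with X_1=-2]  = -4; X_3 = min(X_2, X_1)  [with X_2=-4, X_1=-2]  = -4; X_4 = X_1 + 3X_2 + 4  [with X_1=-2, X_2=-4]  = -10; X_5 = max(X_3, X_4)  [with X_3=-4, X_4=-10]  = -4.
Change = 6 − (-4) = 10.

10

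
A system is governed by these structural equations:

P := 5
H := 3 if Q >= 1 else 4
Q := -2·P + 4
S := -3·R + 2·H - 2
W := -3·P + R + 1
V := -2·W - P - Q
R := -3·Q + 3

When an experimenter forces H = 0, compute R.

do(H=0) replaces the equation H := 3 if Q >= 1 else 4 with the constant H = 0.
R is not downstream of the intervention, so its value is determined by the original equations.
Q = -2·P + 4  [with P=5]  = -6
R = -3·Q + 3  [with Q=-6]  = 21

21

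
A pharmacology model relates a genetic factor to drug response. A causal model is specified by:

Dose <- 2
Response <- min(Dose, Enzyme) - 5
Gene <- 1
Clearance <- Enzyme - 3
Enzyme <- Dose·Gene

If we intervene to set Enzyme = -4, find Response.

The intervention breaks the incoming arrows to Enzyme: Enzyme <- Dose·Gene no longer applies, and Enzyme = -4.
Response = min(Dose, Enzyme) - 5  [with Dose=2, Enzyme=-4]  = -9

-9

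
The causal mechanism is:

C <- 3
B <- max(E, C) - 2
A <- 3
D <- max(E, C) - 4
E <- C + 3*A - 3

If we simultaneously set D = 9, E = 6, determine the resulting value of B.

4

Under do(D = 9, E = 6), each intervened variable's structural equation is replaced by its fixed value.
B = max(E, C) - 2  [with E=6, C=3]  = 4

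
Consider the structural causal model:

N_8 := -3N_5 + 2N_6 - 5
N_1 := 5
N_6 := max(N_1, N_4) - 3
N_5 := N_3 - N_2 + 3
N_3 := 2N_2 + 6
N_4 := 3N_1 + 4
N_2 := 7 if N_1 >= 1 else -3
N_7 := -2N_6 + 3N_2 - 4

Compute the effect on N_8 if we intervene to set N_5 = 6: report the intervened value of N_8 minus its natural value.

do(N_5=6) replaces the equation N_5 := N_3 - N_2 + 3 with the constant N_5 = 6.
N_4 = 3N_1 + 4  [with N_1=5]  = 19
N_6 = max(N_1, N_4) - 3  [with N_1=5, N_4=19]  = 16
N_8 = -3N_5 + 2N_6 - 5  [with N_5=6, N_6=16]  = 9
Without intervention: N_2 = 7 if N_1 >= 1 else -3  [with N_1=5]  = 7; N_3 = 2N_2 + 6  [with N_2=7]  = 20; N_4 = 3N_1 + 4  [with N_1=5]  = 19; N_5 = N_3 - N_2 + 3  [with N_3=20, N_2=7]  = 16; N_6 = max(N_1, N_4) - 3  [with N_1=5, N_4=19]  = 16; N_8 = -3N_5 + 2N_6 - 5  [with N_5=16, N_6=16]  = -21.
Change = 9 − (-21) = 30.

30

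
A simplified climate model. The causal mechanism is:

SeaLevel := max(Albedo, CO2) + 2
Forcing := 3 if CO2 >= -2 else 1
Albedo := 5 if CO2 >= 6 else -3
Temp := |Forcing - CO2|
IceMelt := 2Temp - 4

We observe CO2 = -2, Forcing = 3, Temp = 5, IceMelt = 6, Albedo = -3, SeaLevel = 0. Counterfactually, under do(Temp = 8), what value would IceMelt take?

12

The intervention breaks the incoming arrows to Temp: Temp := |Forcing - CO2| no longer applies, and Temp = 8.
IceMelt = 2Temp - 4  [with Temp=8]  = 12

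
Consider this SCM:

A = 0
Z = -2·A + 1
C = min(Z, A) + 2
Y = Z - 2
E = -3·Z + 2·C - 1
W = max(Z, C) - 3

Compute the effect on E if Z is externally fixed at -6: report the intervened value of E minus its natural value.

do(Z=-6) replaces the equation Z = -2·A + 1 with the constant Z = -6.
C = min(Z, A) + 2  [with Z=-6, A=0]  = -4
E = -3·Z + 2·C - 1  [with Z=-6, C=-4]  = 9
Without intervention: Z = -2·A + 1  [with A=0]  = 1; C = min(Z, A) + 2  [with Z=1, A=0]  = 2; E = -3·Z + 2·C - 1  [with Z=1, C=2]  = 0.
Change = 9 − 0 = 9.

9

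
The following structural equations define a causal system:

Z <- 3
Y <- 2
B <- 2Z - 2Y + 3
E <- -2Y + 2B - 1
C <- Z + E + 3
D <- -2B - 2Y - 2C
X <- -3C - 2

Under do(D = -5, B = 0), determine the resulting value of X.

Under do(D = -5, B = 0), each intervened variable's structural equation is replaced by its fixed value.
E = -2Y + 2B - 1  [with Y=2, B=0]  = -5
C = Z + E + 3  [with Z=3, E=-5]  = 1
X = -3C - 2  [with C=1]  = -5

-5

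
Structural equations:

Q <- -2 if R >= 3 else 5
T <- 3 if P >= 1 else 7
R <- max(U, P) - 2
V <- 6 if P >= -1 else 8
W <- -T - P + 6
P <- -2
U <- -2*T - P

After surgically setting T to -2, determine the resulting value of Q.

The intervention breaks the incoming arrows to T: T <- 3 if P >= 1 else 7 no longer applies, and T = -2.
U = -2*T - P  [with T=-2, P=-2]  = 6
R = max(U, P) - 2  [with U=6, P=-2]  = 4
Q = -2 if R >= 3 else 5  [with R=4]  = -2

-2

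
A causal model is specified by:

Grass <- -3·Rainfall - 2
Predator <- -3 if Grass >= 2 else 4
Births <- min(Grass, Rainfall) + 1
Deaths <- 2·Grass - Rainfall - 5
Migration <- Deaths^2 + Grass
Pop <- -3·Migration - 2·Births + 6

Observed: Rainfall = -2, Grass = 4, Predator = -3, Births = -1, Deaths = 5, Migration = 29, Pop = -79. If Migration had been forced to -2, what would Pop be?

Intervening sets Migration = -2 and removes its equation (Migration <- Deaths^2 + Grass).
Grass = -3·Rainfall - 2  [with Rainfall=-2]  = 4
Births = min(Grass, Rainfall) + 1  [with Grass=4, Rainfall=-2]  = -1
Pop = -3·Migration - 2·Births + 6  [with Migration=-2, Births=-1]  = 14

14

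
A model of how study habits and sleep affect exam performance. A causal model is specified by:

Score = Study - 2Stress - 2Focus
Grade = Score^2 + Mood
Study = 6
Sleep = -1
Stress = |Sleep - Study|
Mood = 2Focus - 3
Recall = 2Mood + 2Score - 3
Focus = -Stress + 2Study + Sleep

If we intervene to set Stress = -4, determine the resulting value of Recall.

19

The intervention breaks the incoming arrows to Stress: Stress = |Sleep - Study| no longer applies, and Stress = -4.
Focus = -Stress + 2Study + Sleep  [with Stress=-4, Study=6, Sleep=-1]  = 15
Score = Study - 2Stress - 2Focus  [with Study=6, Stress=-4, Focus=15]  = -16
Mood = 2Focus - 3  [with Focus=15]  = 27
Recall = 2Mood + 2Score - 3  [with Mood=27, Score=-16]  = 19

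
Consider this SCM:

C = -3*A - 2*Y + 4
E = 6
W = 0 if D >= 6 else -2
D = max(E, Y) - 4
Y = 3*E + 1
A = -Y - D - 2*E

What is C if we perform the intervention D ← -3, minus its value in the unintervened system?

The intervention breaks the incoming arrows to D: D = max(E, Y) - 4 no longer applies, and D = -3.
Y = 3*E + 1  [with E=6]  = 19
A = -Y - D - 2*E  [with Y=19, D=-3, E=6]  = -28
C = -3*A - 2*Y + 4  [with A=-28, Y=19]  = 50
Without intervention: Y = 3*E + 1  [with E=6]  = 19; D = max(E, Y) - 4  [with E=6, Y=19]  = 15; A = -Y - D - 2*E  [with Y=19, D=15, E=6]  = -46; C = -3*A - 2*Y + 4  [with A=-46, Y=19]  = 104.
Change = 50 − 104 = -54.

-54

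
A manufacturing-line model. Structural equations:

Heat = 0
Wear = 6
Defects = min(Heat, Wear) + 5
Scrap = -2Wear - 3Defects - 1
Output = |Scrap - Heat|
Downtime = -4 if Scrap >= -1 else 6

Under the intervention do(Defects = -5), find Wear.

Under do(Defects=-5), the mechanism Defects = min(Heat, Wear) + 5 is discarded; Defects is fixed at -5.
Since Wear is not a descendant of the intervened variable, it is unaffected.

6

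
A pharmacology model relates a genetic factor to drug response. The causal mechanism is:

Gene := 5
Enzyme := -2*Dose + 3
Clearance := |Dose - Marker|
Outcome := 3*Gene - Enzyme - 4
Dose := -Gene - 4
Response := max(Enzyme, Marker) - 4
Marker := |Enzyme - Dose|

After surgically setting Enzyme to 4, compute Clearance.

22

The intervention breaks the incoming arrows to Enzyme: Enzyme := -2*Dose + 3 no longer applies, and Enzyme = 4.
Dose = -Gene - 4  [with Gene=5]  = -9
Marker = |Enzyme - Dose|  [with Enzyme=4, Dose=-9]  = 13
Clearance = |Dose - Marker|  [with Dose=-9, Marker=13]  = 22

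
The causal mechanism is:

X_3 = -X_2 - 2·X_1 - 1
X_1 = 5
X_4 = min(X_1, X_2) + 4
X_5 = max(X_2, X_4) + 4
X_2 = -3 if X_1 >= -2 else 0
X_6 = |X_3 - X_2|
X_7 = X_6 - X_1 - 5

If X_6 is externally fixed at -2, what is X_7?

-12

Intervening sets X_6 = -2 and removes its equation (X_6 = |X_3 - X_2|).
X_7 = X_6 - X_1 - 5  [with X_6=-2, X_1=5]  = -12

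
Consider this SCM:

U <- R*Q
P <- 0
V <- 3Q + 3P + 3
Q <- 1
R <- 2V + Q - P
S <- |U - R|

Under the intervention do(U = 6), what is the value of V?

6

do(U=6) replaces the equation U <- R*Q with the constant U = 6.
V is not downstream of the intervention, so its value is determined by the original equations.
V = 3Q + 3P + 3  [with Q=1, P=0]  = 6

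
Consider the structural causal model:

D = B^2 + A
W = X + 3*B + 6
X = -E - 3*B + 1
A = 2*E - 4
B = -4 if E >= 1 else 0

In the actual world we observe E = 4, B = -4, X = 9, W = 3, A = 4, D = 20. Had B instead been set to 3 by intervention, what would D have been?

Under do(B=3), the mechanism B = -4 if E >= 1 else 0 is discarded; B is fixed at 3.
A = 2*E - 4  [with E=4]  = 4
D = B^2 + A  [with B=3, A=4]  = 13

13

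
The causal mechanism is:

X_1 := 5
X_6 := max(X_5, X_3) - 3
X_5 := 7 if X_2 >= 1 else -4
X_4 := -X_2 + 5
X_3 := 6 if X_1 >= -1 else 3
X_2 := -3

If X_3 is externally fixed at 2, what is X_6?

The intervention breaks the incoming arrows to X_3: X_3 := 6 if X_1 >= -1 else 3 no longer applies, and X_3 = 2.
X_5 = 7 if X_2 >= 1 else -4  [with X_2=-3]  = -4
X_6 = max(X_5, X_3) - 3  [with X_5=-4, X_3=2]  = -1

-1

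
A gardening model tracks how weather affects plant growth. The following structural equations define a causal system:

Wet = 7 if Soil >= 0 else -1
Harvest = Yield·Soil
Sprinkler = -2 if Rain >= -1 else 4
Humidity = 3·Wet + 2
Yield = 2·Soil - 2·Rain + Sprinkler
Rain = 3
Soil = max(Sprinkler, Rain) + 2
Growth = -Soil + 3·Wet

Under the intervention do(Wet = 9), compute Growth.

22

Intervening sets Wet = 9 and removes its equation (Wet = 7 if Soil >= 0 else -1).
Sprinkler = -2 if Rain >= -1 else 4  [with Rain=3]  = -2
Soil = max(Sprinkler, Rain) + 2  [with Sprinkler=-2, Rain=3]  = 5
Growth = -Soil + 3·Wet  [with Soil=5, Wet=9]  = 22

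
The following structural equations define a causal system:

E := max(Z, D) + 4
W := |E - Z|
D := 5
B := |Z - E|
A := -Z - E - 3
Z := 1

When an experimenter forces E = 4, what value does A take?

The intervention breaks the incoming arrows to E: E := max(Z, D) + 4 no longer applies, and E = 4.
A = -Z - E - 3  [with Z=1, E=4]  = -8

-8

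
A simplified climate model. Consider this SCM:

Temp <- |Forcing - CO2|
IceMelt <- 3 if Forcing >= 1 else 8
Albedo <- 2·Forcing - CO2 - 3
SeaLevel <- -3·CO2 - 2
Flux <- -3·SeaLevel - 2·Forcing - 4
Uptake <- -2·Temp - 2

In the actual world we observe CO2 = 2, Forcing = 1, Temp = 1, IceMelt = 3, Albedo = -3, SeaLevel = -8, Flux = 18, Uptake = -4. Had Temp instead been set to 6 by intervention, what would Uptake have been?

-14

The intervention breaks the incoming arrows to Temp: Temp <- |Forcing - CO2| no longer applies, and Temp = 6.
Uptake = -2·Temp - 2  [with Temp=6]  = -14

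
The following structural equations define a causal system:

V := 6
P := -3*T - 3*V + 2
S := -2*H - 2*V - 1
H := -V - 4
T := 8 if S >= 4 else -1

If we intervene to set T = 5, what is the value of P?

Intervening sets T = 5 and removes its equation (T := 8 if S >= 4 else -1).
P = -3*T - 3*V + 2  [with T=5, V=6]  = -31

-31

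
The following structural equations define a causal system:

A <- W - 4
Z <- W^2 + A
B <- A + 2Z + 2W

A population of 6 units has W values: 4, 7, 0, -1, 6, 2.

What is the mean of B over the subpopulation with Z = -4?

-13.5

Observing Z=-4 restricts to units where Z's equation naturally yields -4: W ∈ {0, -1}. In that subpopulation B = -12, -15, mean -13.5.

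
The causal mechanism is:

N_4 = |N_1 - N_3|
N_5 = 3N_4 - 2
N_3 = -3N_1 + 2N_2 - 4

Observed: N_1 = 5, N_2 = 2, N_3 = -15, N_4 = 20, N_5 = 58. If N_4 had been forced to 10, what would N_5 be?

28

Intervening sets N_4 = 10 and removes its equation (N_4 = |N_1 - N_3|).
N_5 = 3N_4 - 2  [with N_4=10]  = 28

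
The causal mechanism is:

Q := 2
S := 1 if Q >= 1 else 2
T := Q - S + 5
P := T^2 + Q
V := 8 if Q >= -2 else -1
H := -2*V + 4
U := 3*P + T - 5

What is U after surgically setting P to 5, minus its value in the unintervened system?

The intervention breaks the incoming arrows to P: P := T^2 + Q no longer applies, and P = 5.
S = 1 if Q >= 1 else 2  [with Q=2]  = 1
T = Q - S + 5  [with Q=2, S=1]  = 6
U = 3*P + T - 5  [with P=5, T=6]  = 16
Without intervention: S = 1 if Q >= 1 else 2  [with Q=2]  = 1; T = Q - S + 5  [with Q=2, S=1]  = 6; P = T^2 + Q  [with T=6, Q=2]  = 38; U = 3*P + T - 5  [with P=38, T=6]  = 115.
Change = 16 − 115 = -99.

-99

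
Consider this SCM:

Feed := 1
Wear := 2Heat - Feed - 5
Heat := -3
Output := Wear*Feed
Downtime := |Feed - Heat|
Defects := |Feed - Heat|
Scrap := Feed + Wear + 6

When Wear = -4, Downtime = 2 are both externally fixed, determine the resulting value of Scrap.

3

Setting Wear = -4, Downtime = 2 by intervention discards those variables' equations.
Scrap = Feed + Wear + 6  [with Feed=1, Wear=-4]  = 3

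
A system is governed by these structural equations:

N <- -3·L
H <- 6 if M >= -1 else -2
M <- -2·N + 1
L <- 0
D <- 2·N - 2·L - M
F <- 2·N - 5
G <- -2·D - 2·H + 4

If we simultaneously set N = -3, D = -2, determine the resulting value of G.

Setting N = -3, D = -2 by intervention discards those variables' equations.
M = -2·N + 1  [with N=-3]  = 7
H = 6 if M >= -1 else -2  [with M=7]  = 6
G = -2·D - 2·H + 4  [with D=-2, H=6]  = -4

-4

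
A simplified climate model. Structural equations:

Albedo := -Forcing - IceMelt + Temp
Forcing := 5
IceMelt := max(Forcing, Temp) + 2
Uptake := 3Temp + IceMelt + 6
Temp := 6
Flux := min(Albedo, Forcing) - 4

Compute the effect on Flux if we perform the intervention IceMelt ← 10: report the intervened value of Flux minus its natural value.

do(IceMelt=10) replaces the equation IceMelt := max(Forcing, Temp) + 2 with the constant IceMelt = 10.
Albedo = -Forcing - IceMelt + Temp  [with Forcing=5, IceMelt=10, Temp=6]  = -9
Flux = min(Albedo, Forcing) - 4  [with Albedo=-9, Forcing=5]  = -13
Without intervention: IceMelt = max(Forcing, Temp) + 2  [with Forcing=5, Temp=6]  = 8; Albedo = -Forcing - IceMelt + Temp  [with Forcing=5, IceMelt=8, Temp=6]  = -7; Flux = min(Albedo, Forcing) - 4  [with Albedo=-7, Forcing=5]  = -11.
Change = -13 − (-11) = -2.

-2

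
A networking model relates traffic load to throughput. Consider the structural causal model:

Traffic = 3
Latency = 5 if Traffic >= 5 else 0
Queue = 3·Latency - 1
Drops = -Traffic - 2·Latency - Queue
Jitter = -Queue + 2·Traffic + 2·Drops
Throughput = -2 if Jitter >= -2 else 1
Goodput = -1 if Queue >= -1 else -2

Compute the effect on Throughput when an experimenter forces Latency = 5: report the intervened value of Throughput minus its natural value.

3

Under do(Latency=5), the mechanism Latency = 5 if Traffic >= 5 else 0 is discarded; Latency is fixed at 5.
Queue = 3·Latency - 1  [with Latency=5]  = 14
Drops = -Traffic - 2·Latency - Queue  [with Traffic=3, Latency=5, Queue=14]  = -27
Jitter = -Queue + 2·Traffic + 2·Drops  [with Queue=14, Traffic=3, Drops=-27]  = -62
Throughput = -2 if Jitter >= -2 else 1  [with Jitter=-62]  = 1
Without intervention: Latency = 5 if Traffic >= 5 else 0  [with Traffic=3]  = 0; Queue = 3·Latency - 1  [with Latency=0]  = -1; Drops = -Traffic - 2·Latency - Queue  [with Traffic=3, Latency=0, Queue=-1]  = -2; Jitter = -Queue + 2·Traffic + 2·Drops  [with Queue=-1, Traffic=3, Drops=-2]  = 3; Throughput = -2 if Jitter >= -2 else 1  [with Jitter=3]  = -2.
Change = 1 − (-2) = 3.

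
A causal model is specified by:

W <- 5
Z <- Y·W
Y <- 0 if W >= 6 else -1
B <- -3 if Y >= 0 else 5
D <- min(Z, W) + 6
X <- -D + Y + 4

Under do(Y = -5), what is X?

18

Under do(Y=-5), the mechanism Y <- 0 if W >= 6 else -1 is discarded; Y is fixed at -5.
Z = Y·W  [with Y=-5, W=5]  = -25
D = min(Z, W) + 6  [with Z=-25, W=5]  = -19
X = -D + Y + 4  [with D=-19, Y=-5]  = 18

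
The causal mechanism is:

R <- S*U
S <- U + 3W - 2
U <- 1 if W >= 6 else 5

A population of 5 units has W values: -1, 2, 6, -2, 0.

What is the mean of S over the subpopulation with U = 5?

2.25

E[S|U=5] averages over only the 4 units with U=5 (W = -1, 2, -2, 0): S = 0, 9, -3, 3, mean 2.25.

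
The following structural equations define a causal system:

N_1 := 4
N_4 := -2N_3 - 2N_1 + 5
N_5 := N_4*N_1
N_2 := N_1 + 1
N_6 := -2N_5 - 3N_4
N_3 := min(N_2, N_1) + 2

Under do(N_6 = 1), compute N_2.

5

do(N_6=1) replaces the equation N_6 := -2N_5 - 3N_4 with the constant N_6 = 1.
N_2 is not downstream of the intervention, so its value is determined by the original equations.
N_2 = N_1 + 1  [with N_1=4]  = 5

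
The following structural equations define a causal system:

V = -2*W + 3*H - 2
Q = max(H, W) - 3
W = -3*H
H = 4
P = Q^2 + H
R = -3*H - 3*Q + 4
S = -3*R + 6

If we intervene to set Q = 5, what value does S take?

The intervention breaks the incoming arrows to Q: Q = max(H, W) - 3 no longer applies, and Q = 5.
R = -3*H - 3*Q + 4  [with H=4, Q=5]  = -23
S = -3*R + 6  [with R=-23]  = 75

75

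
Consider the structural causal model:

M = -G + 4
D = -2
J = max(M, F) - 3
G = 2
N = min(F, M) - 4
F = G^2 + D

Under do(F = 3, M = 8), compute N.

-1

The joint intervention fixes F = 3, M = 8, removing each variable's own equation.
N = min(F, M) - 4  [with F=3, M=8]  = -1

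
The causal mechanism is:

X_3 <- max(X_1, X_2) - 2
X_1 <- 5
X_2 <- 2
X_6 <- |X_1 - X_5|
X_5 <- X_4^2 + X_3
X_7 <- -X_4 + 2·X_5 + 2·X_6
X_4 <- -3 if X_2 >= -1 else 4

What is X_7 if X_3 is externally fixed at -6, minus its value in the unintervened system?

-28

The intervention breaks the incoming arrows to X_3: X_3 <- max(X_1, X_2) - 2 no longer applies, and X_3 = -6.
X_4 = -3 if X_2 >= -1 else 4  [with X_2=2]  = -3
X_5 = X_4^2 + X_3  [with X_4=-3, X_3=-6]  = 3
X_6 = |X_1 - X_5|  [with X_1=5, X_5=3]  = 2
X_7 = -X_4 + 2·X_5 + 2·X_6  [with X_4=-3, X_5=3, X_6=2]  = 13
Without intervention: X_3 = max(X_1, X_2) - 2  [with X_1=5, X_2=2]  = 3; X_4 = -3 if X_2 >= -1 else 4  [with X_2=2]  = -3; X_5 = X_4^2 + X_3  [with X_4=-3, X_3=3]  = 12; X_6 = |X_1 - X_5|  [with X_1=5, X_5=12]  = 7; X_7 = -X_4 + 2·X_5 + 2·X_6  [with X_4=-3, X_5=12, X_6=7]  = 41.
Change = 13 − 41 = -28.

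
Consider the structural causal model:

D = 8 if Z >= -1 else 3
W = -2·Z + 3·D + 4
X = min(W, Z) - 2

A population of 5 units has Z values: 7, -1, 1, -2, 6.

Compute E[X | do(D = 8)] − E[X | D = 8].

-1.05

do(D=8) breaks D's dependence on Z. With D=8 fixed, X across the units is 5, -3, -1, -4, 4, mean 0.2.
Conditioning on D=8 selects the 4 unit(s) with Z ∈ {7, -1, 1, 6}. Their X values: 5, -3, -1, 4. Mean = 1.25.
Difference = 0.2 − 1.25 = -1.05.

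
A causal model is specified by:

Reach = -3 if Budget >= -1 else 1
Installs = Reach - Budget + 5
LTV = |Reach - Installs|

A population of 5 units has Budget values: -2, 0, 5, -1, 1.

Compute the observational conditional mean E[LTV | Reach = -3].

3.75

Conditioning on Reach=-3 selects the 4 unit(s) with Budget ∈ {0, 5, -1, 1}. Their LTV values: 5, 0, 6, 4. Mean = 3.75.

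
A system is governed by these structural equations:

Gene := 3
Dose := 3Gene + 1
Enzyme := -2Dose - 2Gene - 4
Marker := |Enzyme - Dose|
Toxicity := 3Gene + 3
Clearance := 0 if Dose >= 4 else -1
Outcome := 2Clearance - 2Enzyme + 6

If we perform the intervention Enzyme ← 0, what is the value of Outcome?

6

The intervention breaks the incoming arrows to Enzyme: Enzyme := -2Dose - 2Gene - 4 no longer applies, and Enzyme = 0.
Dose = 3Gene + 1  [with Gene=3]  = 10
Clearance = 0 if Dose >= 4 else -1  [with Dose=10]  = 0
Outcome = 2Clearance - 2Enzyme + 6  [with Clearance=0, Enzyme=0]  = 6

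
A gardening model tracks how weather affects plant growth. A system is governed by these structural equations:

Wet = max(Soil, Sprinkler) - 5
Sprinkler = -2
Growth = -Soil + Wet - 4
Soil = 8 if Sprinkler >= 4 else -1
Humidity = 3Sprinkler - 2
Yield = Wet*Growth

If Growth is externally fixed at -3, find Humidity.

Intervening sets Growth = -3 and removes its equation (Growth = -Soil + Wet - 4).
No directed path runs from Growth to Humidity, so Humidity keeps its natural value.
Humidity = 3Sprinkler - 2  [with Sprinkler=-2]  = -8

-8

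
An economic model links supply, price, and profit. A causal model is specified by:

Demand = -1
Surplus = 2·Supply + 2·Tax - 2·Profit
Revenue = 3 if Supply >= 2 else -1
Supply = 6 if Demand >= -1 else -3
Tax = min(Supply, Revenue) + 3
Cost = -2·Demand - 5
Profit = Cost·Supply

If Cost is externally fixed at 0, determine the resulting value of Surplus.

The intervention breaks the incoming arrows to Cost: Cost = -2·Demand - 5 no longer applies, and Cost = 0.
Supply = 6 if Demand >= -1 else -3  [with Demand=-1]  = 6
Revenue = 3 if Supply >= 2 else -1  [with Supply=6]  = 3
Tax = min(Supply, Revenue) + 3  [with Supply=6, Revenue=3]  = 6
Profit = Cost·Supply  [with Cost=0, Supply=6]  = 0
Surplus = 2·Supply + 2·Tax - 2·Profit  [with Supply=6, Tax=6, Profit=0]  = 24

24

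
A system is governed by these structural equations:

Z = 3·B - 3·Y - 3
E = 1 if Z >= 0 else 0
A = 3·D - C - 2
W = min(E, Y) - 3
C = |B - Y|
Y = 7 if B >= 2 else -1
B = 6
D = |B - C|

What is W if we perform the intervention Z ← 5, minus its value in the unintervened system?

1

The intervention breaks the incoming arrows to Z: Z = 3·B - 3·Y - 3 no longer applies, and Z = 5.
Y = 7 if B >= 2 else -1  [with B=6]  = 7
E = 1 if Z >= 0 else 0  [with Z=5]  = 1
W = min(E, Y) - 3  [with E=1, Y=7]  = -2
Without intervention: Y = 7 if B >= 2 else -1  [with B=6]  = 7; Z = 3·B - 3·Y - 3  [with B=6, Y=7]  = -6; E = 1 if Z >= 0 else 0  [with Z=-6]  = 0; W = min(E, Y) - 3  [with E=0, Y=7]  = -3.
Change = -2 − (-3) = 1.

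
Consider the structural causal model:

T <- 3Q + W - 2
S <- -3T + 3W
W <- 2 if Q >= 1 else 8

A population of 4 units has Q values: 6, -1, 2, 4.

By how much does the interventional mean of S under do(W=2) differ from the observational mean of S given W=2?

11.25

The intervention sets W=2 in all 4 units regardless of Q. Recomputing S per unit gives -48, 15, -12, -30; average -18.75.
Conditioning on W=2 selects the 3 unit(s) with Q ∈ {6, 2, 4}. Their S values: -48, -12, -30. Mean = -30.
Difference = -18.75 − (-30) = 11.25.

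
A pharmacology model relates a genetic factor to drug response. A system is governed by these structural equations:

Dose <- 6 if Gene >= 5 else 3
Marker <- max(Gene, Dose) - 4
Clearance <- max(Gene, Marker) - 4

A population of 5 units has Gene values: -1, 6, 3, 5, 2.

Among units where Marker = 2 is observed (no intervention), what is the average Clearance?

1.5

Conditioning on Marker=2 selects the 2 unit(s) with Gene ∈ {6, 5}. Their Clearance values: 2, 1. Mean = 1.5.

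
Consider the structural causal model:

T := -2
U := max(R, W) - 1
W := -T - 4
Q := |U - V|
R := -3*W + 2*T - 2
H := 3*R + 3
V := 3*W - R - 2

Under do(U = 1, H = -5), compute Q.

9

Setting U = 1, H = -5 by intervention discards those variables' equations.
W = -T - 4  [with T=-2]  = -2
R = -3*W + 2*T - 2  [with W=-2, T=-2]  = 0
V = 3*W - R - 2  [with W=-2, R=0]  = -8
Q = |U - V|  [with U=1, V=-8]  = 9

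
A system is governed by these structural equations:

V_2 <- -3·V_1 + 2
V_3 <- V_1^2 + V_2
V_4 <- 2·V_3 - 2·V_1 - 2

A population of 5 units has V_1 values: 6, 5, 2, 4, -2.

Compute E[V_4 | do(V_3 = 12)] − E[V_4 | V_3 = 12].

-3

The intervention sets V_3=12 in all 5 units regardless of V_1. Recomputing V_4 per unit gives 10, 12, 18, 14, 26; average 16.
E[V_4|V_3=12] averages over only the 2 units with V_3=12 (V_1 = 5, -2): V_4 = 12, 26, mean 19.
Difference = 16 − 19 = -3.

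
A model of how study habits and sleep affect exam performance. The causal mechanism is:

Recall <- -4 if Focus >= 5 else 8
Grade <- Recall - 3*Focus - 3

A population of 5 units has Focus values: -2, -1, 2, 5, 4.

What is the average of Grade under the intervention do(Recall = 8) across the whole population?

Every unit gets Recall=8 under the intervention. Grade values become 11, 8, -1, -10, -7; E[Grade|do(Recall=8)] = 0.2.

0.2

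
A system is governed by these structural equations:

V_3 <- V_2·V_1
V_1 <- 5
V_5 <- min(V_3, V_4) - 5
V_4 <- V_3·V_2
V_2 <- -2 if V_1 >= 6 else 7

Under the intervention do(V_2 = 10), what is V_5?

45

do(V_2=10) replaces the equation V_2 <- -2 if V_1 >= 6 else 7 with the constant V_2 = 10.
V_3 = V_2·V_1  [with V_2=10, V_1=5]  = 50
V_4 = V_3·V_2  [with V_3=50, V_2=10]  = 500
V_5 = min(V_3, V_4) - 5  [with V_3=50, V_4=500]  = 45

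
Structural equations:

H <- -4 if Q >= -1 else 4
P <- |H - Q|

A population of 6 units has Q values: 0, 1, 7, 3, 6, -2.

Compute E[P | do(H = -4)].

6.5

Every unit gets H=-4 under the intervention. P values become 4, 5, 11, 7, 10, 2; E[P|do(H=-4)] = 6.5.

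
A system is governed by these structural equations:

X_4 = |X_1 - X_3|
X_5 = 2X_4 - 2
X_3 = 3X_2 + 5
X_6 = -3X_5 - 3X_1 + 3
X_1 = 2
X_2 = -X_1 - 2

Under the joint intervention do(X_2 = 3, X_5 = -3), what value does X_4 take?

The joint intervention fixes X_2 = 3, X_5 = -3, removing each variable's own equation.
X_3 = 3X_2 + 5  [with X_2=3]  = 14
X_4 = |X_1 - X_3|  [with X_1=2, X_3=14]  = 12

12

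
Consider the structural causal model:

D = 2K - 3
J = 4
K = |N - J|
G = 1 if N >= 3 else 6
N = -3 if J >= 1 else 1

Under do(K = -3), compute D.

-9

do(K=-3) replaces the equation K = |N - J| with the constant K = -3.
D = 2K - 3  [with K=-3]  = -9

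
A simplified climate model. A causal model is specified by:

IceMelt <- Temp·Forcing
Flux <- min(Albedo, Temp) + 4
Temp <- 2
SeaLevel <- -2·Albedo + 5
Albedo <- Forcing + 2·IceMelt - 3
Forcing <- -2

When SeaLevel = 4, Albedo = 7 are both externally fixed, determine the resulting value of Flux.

Setting SeaLevel = 4, Albedo = 7 by intervention discards those variables' equations.
Flux = min(Albedo, Temp) + 4  [with Albedo=7, Temp=2]  = 6

6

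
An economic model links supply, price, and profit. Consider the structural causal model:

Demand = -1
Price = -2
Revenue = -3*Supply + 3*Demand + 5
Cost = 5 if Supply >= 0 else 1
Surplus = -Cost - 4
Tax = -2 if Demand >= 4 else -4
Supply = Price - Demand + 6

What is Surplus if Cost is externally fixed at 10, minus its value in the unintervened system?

-5

The intervention breaks the incoming arrows to Cost: Cost = 5 if Supply >= 0 else 1 no longer applies, and Cost = 10.
Surplus = -Cost - 4  [with Cost=10]  = -14
Without intervention: Supply = Price - Demand + 6  [with Price=-2, Demand=-1]  = 5; Cost = 5 if Supply >= 0 else 1  [with Supply=5]  = 5; Surplus = -Cost - 4  [with Cost=5]  = -9.
Change = -14 − (-9) = -5.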